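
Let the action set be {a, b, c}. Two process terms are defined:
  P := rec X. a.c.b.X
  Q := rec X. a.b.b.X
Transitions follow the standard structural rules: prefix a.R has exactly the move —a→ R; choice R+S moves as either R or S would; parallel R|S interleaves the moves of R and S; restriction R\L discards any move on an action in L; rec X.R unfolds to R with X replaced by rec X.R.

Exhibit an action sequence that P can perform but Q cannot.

ac

P's transition system — 3 states:
  m0 = rec X. a.c.b.X ⊢ ··a··> m1
  m1 = c.b.(rec X. a.c.b.X) ⊢ ··c··> m2
  m2 = b.(rec X. a.c.b.X) ⊢ ··b··> m0
Q's transition system — 3 states:
  n0 = rec X. a.b.b.X ⊢ ··a··> n1
  n1 = b.b.(rec X. a.b.b.X) ⊢ ··b··> n2
  n2 = b.(rec X. a.b.b.X) ⊢ ··b··> n0
Executing ac from P (initial set {m0}):
  step 1 (a): {m1}
  step 2 (c): {m2}
  — P admits the full trace.
Executing ac from Q (initial set {n0}):
  step 1 (a): {n1}
  step 2 (c): ∅ (Q stuck)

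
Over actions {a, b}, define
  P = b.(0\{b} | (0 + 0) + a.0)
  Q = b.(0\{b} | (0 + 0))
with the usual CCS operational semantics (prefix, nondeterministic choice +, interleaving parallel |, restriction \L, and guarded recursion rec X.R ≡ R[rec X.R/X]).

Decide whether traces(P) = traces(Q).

NO — witness ⟨ba⟩

P's transition system — 3 states:
  m0 = b.(0\{b} | (0 + 0) + a.0) ⊢ =b=> m1
  m1 = 0\{b} | (0 + 0) + a.0 ⊢ =a=> m2
  m2 = 0 ⊢ deadlocked
Q's transition system — 2 states:
  n0 = b.(0\{b} | (0 + 0)) ⊢ =b=> n1
  n1 = 0\{b} | (0 + 0) ⊢ deadlocked
Run σ = ⟨ba⟩ on P: start {m0}
  step 1 (b): {m1}
  step 2 (a): {m2}
  P completes σ.
Run σ = ⟨ba⟩ on Q: start {n0}
  step 1 (b): {n1}
  step 2 (a): no successor for Q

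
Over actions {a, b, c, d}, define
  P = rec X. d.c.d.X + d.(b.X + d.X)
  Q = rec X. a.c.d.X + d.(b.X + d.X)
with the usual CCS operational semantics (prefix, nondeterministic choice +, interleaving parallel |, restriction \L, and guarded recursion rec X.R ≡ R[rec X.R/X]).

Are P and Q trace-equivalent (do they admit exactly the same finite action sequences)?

Reachable graph of P (4 states):
  p0 = rec X. d.c.d.X + d.(b.X + d.X) | —d→ p1, —d→ p2
  p1 = b.(rec X. d.c.d.X + d.(b.X + d.X)) + d.(rec X. d.c.d.X + d.(b.X + d.X)) | —b→ p0, —d→ p0
  p2 = c.d.(rec X. d.c.d.X + d.(b.X + d.X)) | —c→ p3
  p3 = d.(rec X. d.c.d.X + d.(b.X + d.X)) | —d→ p0
Reachable graph of Q (4 states):
  q0 = rec X. a.c.d.X + d.(b.X + d.X) | —a→ q1, —d→ q2
  q1 = c.d.(rec X. a.c.d.X + d.(b.X + d.X)) | —c→ q3
  q2 = b.(rec X. a.c.d.X + d.(b.X + d.X)) + d.(rec X. a.c.d.X + d.(b.X + d.X)) | —b→ q0, —d→ q0
  q3 = d.(rec X. a.c.d.X + d.(b.X + d.X)) | —d→ q0
Run σ = ⟨dc⟩ on P: start {p0}
  [1] d ⇒ {p1, p2}
  [2] c ⇒ {p3}
  P completes σ.
Run σ = ⟨dc⟩ on Q: start {q0}
  [1] d ⇒ {q2}
  [2] c ⇒ ∅ (Q stuck)

trace-distinct — witness ⟨dc⟩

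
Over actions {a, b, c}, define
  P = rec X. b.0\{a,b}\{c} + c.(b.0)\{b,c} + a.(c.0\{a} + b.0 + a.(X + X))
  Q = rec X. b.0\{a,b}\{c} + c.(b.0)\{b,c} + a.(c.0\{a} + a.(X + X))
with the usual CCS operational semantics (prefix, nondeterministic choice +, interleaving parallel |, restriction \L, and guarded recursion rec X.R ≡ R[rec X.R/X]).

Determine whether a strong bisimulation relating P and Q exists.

P ≁ Q

P's transition system — 7 states:
  s0 = rec X. b.0\{a,b}\{c} + c.(b.0)\{b,c} + a.(c.0\{a} + b.0 + a.(X + X)) → -a-> s1, -b-> s2, -c-> s3
  s1 = c.0\{a} + b.0 + a.((rec X. b.0\{a,b}\{c} + c.(b.0)\{b,c} + a.(c.0\{a} + b.0 + a.(X + X))) + (rec X. b.0\{a,b}\{c} + c.(b.0)\{b,c} + a.(c.0\{a} + b.0 + a.(X + X)))) → -a-> s4, -b-> s5, -c-> s6
  s2 = 0\{a,b}\{c} → ·
  s3 = (b.0)\{b,c} → ·
  s4 = (rec X. b.0\{a,b}\{c} + c.(b.0)\{b,c} + a.(c.0\{a} + b.0 + a.(X + X))) + (rec X. b.0\{a,b}\{c} + c.(b.0)\{b,c} + a.(c.0\{a} + b.0 + a.(X + X))) → -a-> s1, -b-> s2, -c-> s3
  s5 = 0 → ·
  s6 = 0\{a} → ·
Q's transition system — 6 states:
  t0 = rec X. b.0\{a,b}\{c} + c.(b.0)\{b,c} + a.(c.0\{a} + a.(X + X)) → -a-> t1, -b-> t2, -c-> t3
  t1 = c.0\{a} + a.((rec X. b.0\{a,b}\{c} + c.(b.0)\{b,c} + a.(c.0\{a} + a.(X + X))) + (rec X. b.0\{a,b}\{c} + c.(b.0)\{b,c} + a.(c.0\{a} + a.(X + X)))) → -a-> t4, -c-> t5
  t2 = 0\{a,b}\{c} → ·
  t3 = (b.0)\{b,c} → ·
  t4 = (rec X. b.0\{a,b}\{c} + c.(b.0)\{b,c} + a.(c.0\{a} + a.(X + X))) + (rec X. b.0\{a,b}\{c} + c.(b.0)\{b,c} + a.(c.0\{a} + a.(X + X))) → -a-> t1, -b-> t2, -c-> t3
  t5 = 0\{a} → ·
Partition-refinement fixed point:
  B0 = {s0, s1, s4}
  B1 = {s2, s3, s5, s6, t2, t3, t5}
  B2 = {t0, t4}
  B3 = {t1}
s0 ∈ B0, t0 ∈ B2 → different blocks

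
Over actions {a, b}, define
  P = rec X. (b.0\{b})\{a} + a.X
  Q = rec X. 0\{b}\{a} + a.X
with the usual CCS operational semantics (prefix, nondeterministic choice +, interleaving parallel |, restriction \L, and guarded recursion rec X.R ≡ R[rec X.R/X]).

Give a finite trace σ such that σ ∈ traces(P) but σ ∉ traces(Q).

Reachable graph of P (2 states):
  s0 = rec X. (b.0\{b})\{a} + a.X → -a-> s0, -b-> s1
  s1 = 0\{b}\{a} → (no moves)
Reachable graph of Q (1 states):
  t0 = rec X. 0\{b}\{a} + a.X → -a-> t0
Trace ⟨b⟩ through P, begin at {s0}:
  after b @ step 1: {s1}
  — P admits the full trace.
Trace ⟨b⟩ through Q, begin at {t0}:
  after b @ step 1: ∅  — Q cannot continue

b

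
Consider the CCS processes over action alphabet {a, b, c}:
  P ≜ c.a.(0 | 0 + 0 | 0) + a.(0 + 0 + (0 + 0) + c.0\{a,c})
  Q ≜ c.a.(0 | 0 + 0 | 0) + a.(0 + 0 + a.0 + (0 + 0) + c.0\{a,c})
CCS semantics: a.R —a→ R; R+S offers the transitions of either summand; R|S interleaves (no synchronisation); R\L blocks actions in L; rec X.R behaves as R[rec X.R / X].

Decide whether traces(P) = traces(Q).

LTS(P): 5 reachable states
  m0 = c.a.(0 | 0 + 0 | 0) + a.(0 + 0 + (0 + 0) + c.0\{a,c}) has moves -a-> m1, -c-> m2
  m1 = 0 + 0 + (0 + 0) + c.0\{a,c} has moves -c-> m3
  m2 = a.(0 | 0 + 0 | 0) has moves -a-> m4
  m3 = 0\{a,c} has moves (no moves)
  m4 = 0 | 0 + 0 | 0 has moves (no moves)
LTS(Q): 6 reachable states
  n0 = c.a.(0 | 0 + 0 | 0) + a.(0 + 0 + a.0 + (0 + 0) + c.0\{a,c}) has moves -a-> n1, -c-> n2
  n1 = 0 + 0 + a.0 + (0 + 0) + c.0\{a,c} has moves -a-> n3, -c-> n4
  n2 = a.(0 | 0 + 0 | 0) has moves -a-> n5
  n3 = 0 has moves (no moves)
  n4 = 0\{a,c} has moves (no moves)
  n5 = 0 | 0 + 0 | 0 has moves (no moves)
Executing aa from Q (initial set {n0}):
  step 1 (a): {n1}
  step 2 (a): {n3}
  ✓ Q
Executing aa from P (initial set {m0}):
  step 1 (a): {m1}
  step 2 (a): ∅  — P cannot continue

trace-distinct — witness ⟨aa⟩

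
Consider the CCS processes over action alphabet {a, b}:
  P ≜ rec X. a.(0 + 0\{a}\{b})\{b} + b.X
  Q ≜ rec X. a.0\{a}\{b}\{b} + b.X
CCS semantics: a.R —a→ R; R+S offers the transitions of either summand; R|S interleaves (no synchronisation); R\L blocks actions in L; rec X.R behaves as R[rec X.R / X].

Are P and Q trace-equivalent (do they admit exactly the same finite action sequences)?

Reachable graph of P (2 states):
  u0 = rec X. a.(0 + 0\{a}\{b})\{b} + b.X :: -a-> u1, -b-> u0
  u1 = (0 + 0\{a}\{b})\{b} :: ∅
Reachable graph of Q (2 states):
  v0 = rec X. a.0\{a}\{b}\{b} + b.X :: -a-> v1, -b-> v0
  v1 = 0\{a}\{b}\{b} :: ∅
Bisimilarity quotient blocks:
  B0 = {u0, v0}
  B1 = {u1, v1}
u0 ∈ B0, v0 ∈ B0 → same block
Bisimilar ⇒ trace-equivalent.

YES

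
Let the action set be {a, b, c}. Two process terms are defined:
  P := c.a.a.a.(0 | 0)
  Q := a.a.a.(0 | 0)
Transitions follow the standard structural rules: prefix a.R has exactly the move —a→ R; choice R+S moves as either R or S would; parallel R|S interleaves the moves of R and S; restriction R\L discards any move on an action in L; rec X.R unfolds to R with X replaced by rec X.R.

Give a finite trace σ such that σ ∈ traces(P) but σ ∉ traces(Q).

LTS(P): 5 reachable states
  m0 = c.a.a.a.(0 | 0) ⊢ --c--▸ m1
  m1 = a.a.a.(0 | 0) ⊢ --a--▸ m2
  m2 = a.a.(0 | 0) ⊢ --a--▸ m3
  m3 = a.(0 | 0) ⊢ --a--▸ m4
  m4 = 0 | 0 ⊢ stopped
LTS(Q): 4 reachable states
  n0 = a.a.a.(0 | 0) ⊢ --a--▸ n1
  n1 = a.a.(0 | 0) ⊢ --a--▸ n2
  n2 = a.(0 | 0) ⊢ --a--▸ n3
  n3 = 0 | 0 ⊢ stopped
Trace ⟨c⟩ through P, begin at {m0}:
  [1] c ⇒ {m1}
  P completes σ.
Trace ⟨c⟩ through Q, begin at {n0}:
  [1] c ⇒ no successor for Q

c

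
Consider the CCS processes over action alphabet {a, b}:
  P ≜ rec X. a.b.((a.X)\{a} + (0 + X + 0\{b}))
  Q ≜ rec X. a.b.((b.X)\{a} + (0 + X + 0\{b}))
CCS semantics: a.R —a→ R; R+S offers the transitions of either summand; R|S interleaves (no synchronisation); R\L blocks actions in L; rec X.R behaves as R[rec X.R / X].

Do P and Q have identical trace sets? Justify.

Reachable graph of P (3 states):
  s0 = rec X. a.b.((a.X)\{a} + (0 + X + 0\{b})) | —a→ s1
  s1 = b.((a.(rec X. a.b.((a.X)\{a} + (0 + X + 0\{b}))))\{a} + (0 + (rec X. a.b.((a.X)\{a} + (0 + X + 0\{b}))) + 0\{b})) | —b→ s2
  s2 = (a.(rec X. a.b.((a.X)\{a} + (0 + X + 0\{b}))))\{a} + (0 + (rec X. a.b.((a.X)\{a} + (0 + X + 0\{b}))) + 0\{b}) | —a→ s1
Reachable graph of Q (4 states):
  t0 = rec X. a.b.((b.X)\{a} + (0 + X + 0\{b})) | —a→ t1
  t1 = b.((b.(rec X. a.b.((b.X)\{a} + (0 + X + 0\{b}))))\{a} + (0 + (rec X. a.b.((b.X)\{a} + (0 + X + 0\{b}))) + 0\{b})) | —b→ t2
  t2 = (b.(rec X. a.b.((b.X)\{a} + (0 + X + 0\{b}))))\{a} + (0 + (rec X. a.b.((b.X)\{a} + (0 + X + 0\{b}))) + 0\{b}) | —a→ t1, —b→ t3
  t3 = (rec X. a.b.((b.X)\{a} + (0 + X + 0\{b})))\{a} | ·
Executing abb from Q (initial set {t0}):
  step 1 (a): {t1}
  step 2 (b): {t2}
  step 3 (b): {t3}
  Q completes σ.
Executing abb from P (initial set {s0}):
  step 1 (a): {s1}
  step 2 (b): {s2}
  step 3 (b): ∅  — P cannot continue

trace-distinct — witness ⟨abb⟩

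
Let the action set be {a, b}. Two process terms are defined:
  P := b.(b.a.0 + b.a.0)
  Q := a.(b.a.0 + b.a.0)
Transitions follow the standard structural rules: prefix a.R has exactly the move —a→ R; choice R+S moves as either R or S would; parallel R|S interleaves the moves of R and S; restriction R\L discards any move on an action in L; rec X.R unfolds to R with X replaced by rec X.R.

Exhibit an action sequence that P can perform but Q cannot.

b

LTS(P): 4 reachable states
  s0 = b.(b.a.0 + b.a.0) has moves --b--▸ s1
  s1 = b.a.0 + b.a.0 has moves --b--▸ s2
  s2 = a.0 has moves --a--▸ s3
  s3 = 0 has moves ∅
LTS(Q): 4 reachable states
  t0 = a.(b.a.0 + b.a.0) has moves --a--▸ t1
  t1 = b.a.0 + b.a.0 has moves --b--▸ t2
  t2 = a.0 has moves --a--▸ t3
  t3 = 0 has moves ∅
Run σ = ⟨b⟩ on P: start {s0}
  [1] b ⇒ {s1}
  P completes σ.
Run σ = ⟨b⟩ on Q: start {t0}
  [1] b ⇒ no successor for Q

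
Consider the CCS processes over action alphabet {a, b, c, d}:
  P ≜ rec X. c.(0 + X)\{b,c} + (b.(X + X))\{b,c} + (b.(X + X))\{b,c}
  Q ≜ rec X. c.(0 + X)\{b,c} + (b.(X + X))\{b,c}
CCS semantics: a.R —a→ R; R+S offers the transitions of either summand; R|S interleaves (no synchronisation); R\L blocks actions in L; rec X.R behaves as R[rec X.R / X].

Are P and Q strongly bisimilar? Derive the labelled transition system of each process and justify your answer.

LTS(P): 2 reachable states
  s0 = rec X. c.(0 + X)\{b,c} + (b.(X + X))\{b,c} + (b.(X + X))\{b,c} :: —c→ s1
  s1 = (0 + (rec X. c.(0 + X)\{b,c} + (b.(X + X))\{b,c} + (b.(X + X))\{b,c}))\{b,c} :: (no moves)
LTS(Q): 2 reachable states
  t0 = rec X. c.(0 + X)\{b,c} + (b.(X + X))\{b,c} :: —c→ t1
  t1 = (0 + (rec X. c.(0 + X)\{b,c} + (b.(X + X))\{b,c}))\{b,c} :: (no moves)
Partition-refinement fixed point:
  B0 = {s0, t0}
  B1 = {s1, t1}
s0 ∈ B0, t0 ∈ B0 → same block

P ~ Q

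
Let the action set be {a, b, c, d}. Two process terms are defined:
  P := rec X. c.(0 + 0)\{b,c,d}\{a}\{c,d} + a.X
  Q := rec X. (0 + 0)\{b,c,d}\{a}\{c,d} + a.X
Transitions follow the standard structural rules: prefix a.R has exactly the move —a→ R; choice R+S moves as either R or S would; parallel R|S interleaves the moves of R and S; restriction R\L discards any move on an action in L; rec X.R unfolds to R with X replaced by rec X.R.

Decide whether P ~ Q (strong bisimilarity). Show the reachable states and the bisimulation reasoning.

LTS(P): 2 reachable states
  s0 = rec X. c.(0 + 0)\{b,c,d}\{a}\{c,d} + a.X | ··a··> s0, ··c··> s1
  s1 = (0 + 0)\{b,c,d}\{a}\{c,d} | (no moves)
LTS(Q): 1 reachable states
  t0 = rec X. (0 + 0)\{b,c,d}\{a}\{c,d} + a.X | ··a··> t0
Bisimilarity quotient blocks:
  B0 = {s0}
  B1 = {s1}
  B2 = {t0}
s0 ∈ B0, t0 ∈ B2 → different blocks

P ≁ Q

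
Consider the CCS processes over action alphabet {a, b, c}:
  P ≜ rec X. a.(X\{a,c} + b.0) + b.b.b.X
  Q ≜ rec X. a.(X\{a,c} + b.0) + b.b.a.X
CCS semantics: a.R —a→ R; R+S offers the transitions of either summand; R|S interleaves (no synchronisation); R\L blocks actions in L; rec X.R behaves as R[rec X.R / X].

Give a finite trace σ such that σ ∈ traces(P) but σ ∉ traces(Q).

bbb

Reachable graph of P (8 states):
  p0 = rec X. a.(X\{a,c} + b.0) + b.b.b.X ⊢ -a-> p1, -b-> p2
  p1 = (rec X. a.(X\{a,c} + b.0) + b.b.b.X)\{a,c} + b.0 ⊢ -b-> p3, -b-> p4
  p2 = b.b.(rec X. a.(X\{a,c} + b.0) + b.b.b.X) ⊢ -b-> p5
  p3 = (b.b.(rec X. a.(X\{a,c} + b.0) + b.b.b.X))\{a,c} ⊢ -b-> p6
  p4 = 0 ⊢ stopped
  p5 = b.(rec X. a.(X\{a,c} + b.0) + b.b.b.X) ⊢ -b-> p0
  p6 = (b.(rec X. a.(X\{a,c} + b.0) + b.b.b.X))\{a,c} ⊢ -b-> p7
  p7 = (rec X. a.(X\{a,c} + b.0) + b.b.b.X)\{a,c} ⊢ -b-> p3
Reachable graph of Q (7 states):
  q0 = rec X. a.(X\{a,c} + b.0) + b.b.a.X ⊢ -a-> q1, -b-> q2
  q1 = (rec X. a.(X\{a,c} + b.0) + b.b.a.X)\{a,c} + b.0 ⊢ -b-> q3, -b-> q4
  q2 = b.a.(rec X. a.(X\{a,c} + b.0) + b.b.a.X) ⊢ -b-> q5
  q3 = (b.a.(rec X. a.(X\{a,c} + b.0) + b.b.a.X))\{a,c} ⊢ -b-> q6
  q4 = 0 ⊢ stopped
  q5 = a.(rec X. a.(X\{a,c} + b.0) + b.b.a.X) ⊢ -a-> q0
  q6 = (a.(rec X. a.(X\{a,c} + b.0) + b.b.a.X))\{a,c} ⊢ stopped
Executing bbb from P (initial set {p0}):
  after b @ step 1: {p2}
  after b @ step 2: {p5}
  after b @ step 3: {p0}
  P completes σ.
Executing bbb from Q (initial set {q0}):
  after b @ step 1: {q2}
  after b @ step 2: {q5}
  after b @ step 3: no successor for Q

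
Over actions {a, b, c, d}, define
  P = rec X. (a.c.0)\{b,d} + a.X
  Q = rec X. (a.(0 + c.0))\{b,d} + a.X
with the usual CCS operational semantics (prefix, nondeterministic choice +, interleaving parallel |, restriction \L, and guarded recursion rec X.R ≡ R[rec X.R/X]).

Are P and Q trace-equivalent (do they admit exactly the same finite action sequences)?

P's transition system — 3 states:
  s0 = rec X. (a.c.0)\{b,d} + a.X ⊢ --a--▸ s0, --a--▸ s1
  s1 = (c.0)\{b,d} ⊢ --c--▸ s2
  s2 = 0\{b,d} ⊢ ·
Q's transition system — 3 states:
  t0 = rec X. (a.(0 + c.0))\{b,d} + a.X ⊢ --a--▸ t0, --a--▸ t1
  t1 = (0 + c.0)\{b,d} ⊢ --c--▸ t2
  t2 = 0\{b,d} ⊢ ·
Partition-refinement fixed point:
  B0 = {s0, t0}
  B1 = {s1, t1}
  B2 = {s2, t2}
s0 ∈ B0, t0 ∈ B0 → same block
Bisimilar ⇒ trace-equivalent.

trace-equivalent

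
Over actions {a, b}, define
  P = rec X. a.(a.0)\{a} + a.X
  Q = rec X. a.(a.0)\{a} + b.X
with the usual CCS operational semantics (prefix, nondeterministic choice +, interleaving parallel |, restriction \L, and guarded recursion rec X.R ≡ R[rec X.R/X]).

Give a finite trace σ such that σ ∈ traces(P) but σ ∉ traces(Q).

aa

Reachable graph of P (2 states):
  u0 = rec X. a.(a.0)\{a} + a.X ⊢ -a-> u0, -a-> u1
  u1 = (a.0)\{a} ⊢ ∅
Reachable graph of Q (2 states):
  v0 = rec X. a.(a.0)\{a} + b.X ⊢ -a-> v1, -b-> v0
  v1 = (a.0)\{a} ⊢ ∅
Run σ = ⟨aa⟩ on P: start {u0}
  after a @ step 1: {u0, u1}
  after a @ step 2: {u0, u1}
  P completes σ.
Run σ = ⟨aa⟩ on Q: start {v0}
  after a @ step 1: {v1}
  after a @ step 2: ∅  — Q cannot continue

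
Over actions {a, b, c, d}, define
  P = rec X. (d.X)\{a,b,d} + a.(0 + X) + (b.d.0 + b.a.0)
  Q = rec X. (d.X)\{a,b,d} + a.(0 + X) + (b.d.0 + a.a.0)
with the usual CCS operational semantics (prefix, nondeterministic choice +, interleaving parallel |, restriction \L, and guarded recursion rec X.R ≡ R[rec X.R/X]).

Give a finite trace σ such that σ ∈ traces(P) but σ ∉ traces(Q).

P's transition system — 5 states:
  u0 = rec X. (d.X)\{a,b,d} + a.(0 + X) + (b.d.0 + b.a.0) | —a→ u1, —b→ u2, —b→ u3
  u1 = 0 + (rec X. (d.X)\{a,b,d} + a.(0 + X) + (b.d.0 + b.a.0)) | —a→ u1, —b→ u2, —b→ u3
  u2 = a.0 | —a→ u4
  u3 = d.0 | —d→ u4
  u4 = 0 | deadlocked
Q's transition system — 5 states:
  v0 = rec X. (d.X)\{a,b,d} + a.(0 + X) + (b.d.0 + a.a.0) | —a→ v1, —a→ v2, —b→ v3
  v1 = 0 + (rec X. (d.X)\{a,b,d} + a.(0 + X) + (b.d.0 + a.a.0)) | —a→ v1, —a→ v2, —b→ v3
  v2 = a.0 | —a→ v4
  v3 = d.0 | —d→ v4
  v4 = 0 | deadlocked
Trace ⟨ba⟩ through P, begin at {u0}:
  [1] b ⇒ {u2, u3}
  [2] a ⇒ {u4}
  — P admits the full trace.
Trace ⟨ba⟩ through Q, begin at {v0}:
  [1] b ⇒ {v3}
  [2] a ⇒ ∅ (Q stuck)

ba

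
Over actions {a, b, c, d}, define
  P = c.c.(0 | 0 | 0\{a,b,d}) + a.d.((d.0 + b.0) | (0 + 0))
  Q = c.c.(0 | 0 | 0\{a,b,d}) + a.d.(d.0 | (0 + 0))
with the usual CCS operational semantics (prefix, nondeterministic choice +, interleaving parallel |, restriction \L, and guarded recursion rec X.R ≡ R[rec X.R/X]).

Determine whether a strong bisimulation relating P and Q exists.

NO

P's transition system — 6 states:
  u0 = c.c.(0 | 0 | 0\{a,b,d}) + a.d.((d.0 + b.0) | (0 + 0)) :: —a→ u1, —c→ u2
  u1 = d.((d.0 + b.0) | (0 + 0)) :: —d→ u3
  u2 = c.(0 | 0 | 0\{a,b,d}) :: —c→ u4
  u3 = (d.0 + b.0) | (0 + 0) :: —b→ u5, —d→ u5
  u4 = 0 | 0 | 0\{a,b,d} :: deadlocked
  u5 = 0 | (0 + 0) :: deadlocked
Q's transition system — 6 states:
  v0 = c.c.(0 | 0 | 0\{a,b,d}) + a.d.(d.0 | (0 + 0)) :: —a→ v1, —c→ v2
  v1 = d.(d.0 | (0 + 0)) :: —d→ v3
  v2 = c.(0 | 0 | 0\{a,b,d}) :: —c→ v4
  v3 = d.0 | (0 + 0) :: —d→ v5
  v4 = 0 | 0 | 0\{a,b,d} :: deadlocked
  v5 = 0 | (0 + 0) :: deadlocked
Bisimilarity quotient blocks:
  B0 = {u0}
  B1 = {u1}
  B2 = {u3}
  B3 = {u4, u5, v4, v5}
  B4 = {u2, v2}
  B5 = {v0}
  B6 = {v1}
  B7 = {v3}
u0 ∈ B0, v0 ∈ B5 → different blocks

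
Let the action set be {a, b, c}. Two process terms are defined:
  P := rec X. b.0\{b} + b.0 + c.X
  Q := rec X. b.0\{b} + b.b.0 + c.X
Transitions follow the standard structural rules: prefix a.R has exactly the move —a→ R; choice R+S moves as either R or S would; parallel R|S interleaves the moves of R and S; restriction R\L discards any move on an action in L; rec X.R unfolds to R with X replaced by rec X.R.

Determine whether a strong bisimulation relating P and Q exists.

LTS(P): 3 reachable states
  m0 = rec X. b.0\{b} + b.0 + c.X has moves =b=> m1, =b=> m2, =c=> m0
  m1 = 0 has moves deadlocked
  m2 = 0\{b} has moves deadlocked
LTS(Q): 4 reachable states
  n0 = rec X. b.0\{b} + b.b.0 + c.X has moves =b=> n1, =b=> n2, =c=> n0
  n1 = 0\{b} has moves deadlocked
  n2 = b.0 has moves =b=> n3
  n3 = 0 has moves deadlocked
Bisimilarity quotient blocks:
  B0 = {m0}
  B1 = {m1, m2, n1, n3}
  B2 = {n0}
  B3 = {n2}
m0 ∈ B0, n0 ∈ B2 → different blocks

P ≁ Q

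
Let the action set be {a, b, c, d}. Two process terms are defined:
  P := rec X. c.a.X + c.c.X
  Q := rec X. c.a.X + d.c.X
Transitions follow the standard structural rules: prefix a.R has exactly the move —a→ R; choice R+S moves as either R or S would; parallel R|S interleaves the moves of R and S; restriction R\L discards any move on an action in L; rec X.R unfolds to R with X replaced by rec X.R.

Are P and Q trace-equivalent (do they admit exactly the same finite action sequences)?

traces(P) ≠ traces(Q) — witness ⟨cc⟩

LTS(P): 3 reachable states
  p0 = rec X. c.a.X + c.c.X :: --c--▸ p1, --c--▸ p2
  p1 = a.(rec X. c.a.X + c.c.X) :: --a--▸ p0
  p2 = c.(rec X. c.a.X + c.c.X) :: --c--▸ p0
LTS(Q): 3 reachable states
  q0 = rec X. c.a.X + d.c.X :: --c--▸ q1, --d--▸ q2
  q1 = a.(rec X. c.a.X + d.c.X) :: --a--▸ q0
  q2 = c.(rec X. c.a.X + d.c.X) :: --c--▸ q0
Executing cc from P (initial set {p0}):
  [1] c ⇒ {p1, p2}
  [2] c ⇒ {p0}
  ✓ P
Executing cc from Q (initial set {q0}):
  [1] c ⇒ {q1}
  [2] c ⇒ ∅  — Q cannot continue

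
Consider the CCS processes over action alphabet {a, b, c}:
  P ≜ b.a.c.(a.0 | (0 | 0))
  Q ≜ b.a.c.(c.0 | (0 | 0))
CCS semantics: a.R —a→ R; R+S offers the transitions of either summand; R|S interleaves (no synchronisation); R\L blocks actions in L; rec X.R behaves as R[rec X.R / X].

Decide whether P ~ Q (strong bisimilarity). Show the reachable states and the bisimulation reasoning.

LTS(P): 5 reachable states
  s0 = b.a.c.(a.0 | (0 | 0)) → --b--▸ s1
  s1 = a.c.(a.0 | (0 | 0)) → --a--▸ s2
  s2 = c.(a.0 | (0 | 0)) → --c--▸ s3
  s3 = a.0 | (0 | 0) → --a--▸ s4
  s4 = 0 | (0 | 0) → ∅
LTS(Q): 5 reachable states
  t0 = b.a.c.(c.0 | (0 | 0)) → --b--▸ t1
  t1 = a.c.(c.0 | (0 | 0)) → --a--▸ t2
  t2 = c.(c.0 | (0 | 0)) → --c--▸ t3
  t3 = c.0 | (0 | 0) → --c--▸ t4
  t4 = 0 | (0 | 0) → ∅
Coarsest stable partition (strong bisimilarity classes):
  B0 = {s0}
  B1 = {s1}
  B2 = {s2}
  B3 = {s3}
  B4 = {s4, t4}
  B5 = {t0}
  B6 = {t1}
  B7 = {t2}
  B8 = {t3}
s0 ∈ B0, t0 ∈ B5 → different blocks

not bisimilar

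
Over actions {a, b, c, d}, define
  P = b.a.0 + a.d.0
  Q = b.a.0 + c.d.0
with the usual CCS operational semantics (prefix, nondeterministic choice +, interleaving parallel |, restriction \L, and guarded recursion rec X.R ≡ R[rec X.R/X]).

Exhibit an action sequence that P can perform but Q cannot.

P's transition system — 4 states:
  s0 = b.a.0 + a.d.0 | —a→ s1, —b→ s2
  s1 = d.0 | —d→ s3
  s2 = a.0 | —a→ s3
  s3 = 0 | ∅
Q's transition system — 4 states:
  t0 = b.a.0 + c.d.0 | —b→ t1, —c→ t2
  t1 = a.0 | —a→ t3
  t2 = d.0 | —d→ t3
  t3 = 0 | ∅
Executing a from P (initial set {s0}):
  [1] a ⇒ {s1}
  — P admits the full trace.
Executing a from Q (initial set {t0}):
  [1] a ⇒ ∅ (Q stuck)

a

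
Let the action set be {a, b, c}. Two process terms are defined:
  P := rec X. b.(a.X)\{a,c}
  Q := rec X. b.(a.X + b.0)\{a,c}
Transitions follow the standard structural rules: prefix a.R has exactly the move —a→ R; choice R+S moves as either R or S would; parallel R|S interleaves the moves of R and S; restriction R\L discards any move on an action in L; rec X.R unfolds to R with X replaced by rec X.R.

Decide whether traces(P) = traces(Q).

P's transition system — 2 states:
  p0 = rec X. b.(a.X)\{a,c} has moves =b=> p1
  p1 = (a.(rec X. b.(a.X)\{a,c}))\{a,c} has moves ∅
Q's transition system — 3 states:
  q0 = rec X. b.(a.X + b.0)\{a,c} has moves =b=> q1
  q1 = (a.(rec X. b.(a.X + b.0)\{a,c}) + b.0)\{a,c} has moves =b=> q2
  q2 = 0\{a,c} has moves ∅
Run σ = ⟨bb⟩ on Q: start {q0}
  after b @ step 1: {q1}
  after b @ step 2: {q2}
  ✓ Q
Run σ = ⟨bb⟩ on P: start {p0}
  after b @ step 1: {p1}
  after b @ step 2: ∅ (P stuck)

NO — witness ⟨bb⟩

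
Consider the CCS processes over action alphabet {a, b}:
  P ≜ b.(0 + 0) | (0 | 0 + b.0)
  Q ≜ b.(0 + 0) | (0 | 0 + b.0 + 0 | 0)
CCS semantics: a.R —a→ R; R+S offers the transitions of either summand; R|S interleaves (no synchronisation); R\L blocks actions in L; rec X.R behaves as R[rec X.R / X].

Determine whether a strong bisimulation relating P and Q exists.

YES

P's transition system — 4 states:
  m0 = b.(0 + 0) | (0 | 0 + b.0) ⊢ —b→ m1, —b→ m2
  m1 = (0 + 0) | (0 | 0 + b.0) ⊢ —b→ m3
  m2 = b.(0 + 0) | 0 ⊢ —b→ m3
  m3 = (0 + 0) | 0 ⊢ stopped
Q's transition system — 4 states:
  n0 = b.(0 + 0) | (0 | 0 + b.0 + 0 | 0) ⊢ —b→ n1, —b→ n2
  n1 = (0 + 0) | (0 | 0 + b.0 + 0 | 0) ⊢ —b→ n3
  n2 = b.(0 + 0) | 0 ⊢ —b→ n3
  n3 = (0 + 0) | 0 ⊢ stopped
Coarsest stable partition (strong bisimilarity classes):
  B0 = {m0, n0}
  B1 = {m1, m2, n1, n2}
  B2 = {m3, n3}
m0 ∈ B0, n0 ∈ B0 → same block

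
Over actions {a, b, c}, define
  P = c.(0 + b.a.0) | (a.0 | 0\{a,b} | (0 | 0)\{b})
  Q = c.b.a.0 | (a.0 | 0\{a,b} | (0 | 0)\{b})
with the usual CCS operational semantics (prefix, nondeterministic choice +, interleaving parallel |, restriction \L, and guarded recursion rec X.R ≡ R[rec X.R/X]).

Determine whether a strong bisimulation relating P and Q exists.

bisimilar

LTS(P): 8 reachable states
  p0 = c.(0 + b.a.0) | (a.0 | 0\{a,b} | (0 | 0)\{b}) :: --a--▸ p1, --c--▸ p2
  p1 = c.(0 + b.a.0) | (0 | 0\{a,b} | (0 | 0)\{b}) :: --c--▸ p3
  p2 = (0 + b.a.0) | (a.0 | 0\{a,b} | (0 | 0)\{b}) :: --a--▸ p3, --b--▸ p4
  p3 = (0 + b.a.0) | (0 | 0\{a,b} | (0 | 0)\{b}) :: --b--▸ p5
  p4 = a.0 | (a.0 | 0\{a,b} | (0 | 0)\{b}) :: --a--▸ p5, --a--▸ p6
  p5 = a.0 | (0 | 0\{a,b} | (0 | 0)\{b}) :: --a--▸ p7
  p6 = 0 | (a.0 | 0\{a,b} | (0 | 0)\{b}) :: --a--▸ p7
  p7 = 0 | (0 | 0\{a,b} | (0 | 0)\{b}) :: (no moves)
LTS(Q): 8 reachable states
  q0 = c.b.a.0 | (a.0 | 0\{a,b} | (0 | 0)\{b}) :: --a--▸ q1, --c--▸ q2
  q1 = c.b.a.0 | (0 | 0\{a,b} | (0 | 0)\{b}) :: --c--▸ q3
  q2 = b.a.0 | (a.0 | 0\{a,b} | (0 | 0)\{b}) :: --a--▸ q3, --b--▸ q4
  q3 = b.a.0 | (0 | 0\{a,b} | (0 | 0)\{b}) :: --b--▸ q5
  q4 = a.0 | (a.0 | 0\{a,b} | (0 | 0)\{b}) :: --a--▸ q5, --a--▸ q6
  q5 = a.0 | (0 | 0\{a,b} | (0 | 0)\{b}) :: --a--▸ q7
  q6 = 0 | (a.0 | 0\{a,b} | (0 | 0)\{b}) :: --a--▸ q7
  q7 = 0 | (0 | 0\{a,b} | (0 | 0)\{b}) :: (no moves)
Coarsest stable partition (strong bisimilarity classes):
  B0 = {p0, q0}
  B1 = {p1, q1}
  B2 = {p3, q3}
  B3 = {p5, p6, q5, q6}
  B4 = {p7, q7}
  B5 = {p2, q2}
  B6 = {p4, q4}
p0 ∈ B0, q0 ∈ B0 → same block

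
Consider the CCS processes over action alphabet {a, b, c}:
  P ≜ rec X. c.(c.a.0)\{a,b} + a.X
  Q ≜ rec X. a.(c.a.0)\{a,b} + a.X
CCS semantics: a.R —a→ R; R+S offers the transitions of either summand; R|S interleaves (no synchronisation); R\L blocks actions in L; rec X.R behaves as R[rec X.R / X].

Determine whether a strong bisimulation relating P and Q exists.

P's transition system — 3 states:
  m0 = rec X. c.(c.a.0)\{a,b} + a.X → —a→ m0, —c→ m1
  m1 = (c.a.0)\{a,b} → —c→ m2
  m2 = (a.0)\{a,b} → stopped
Q's transition system — 3 states:
  n0 = rec X. a.(c.a.0)\{a,b} + a.X → —a→ n0, —a→ n1
  n1 = (c.a.0)\{a,b} → —c→ n2
  n2 = (a.0)\{a,b} → stopped
Coarsest stable partition (strong bisimilarity classes):
  B0 = {m0}
  B1 = {m1, n1}
  B2 = {m2, n2}
  B3 = {n0}
m0 ∈ B0, n0 ∈ B3 → different blocks

not bisimilar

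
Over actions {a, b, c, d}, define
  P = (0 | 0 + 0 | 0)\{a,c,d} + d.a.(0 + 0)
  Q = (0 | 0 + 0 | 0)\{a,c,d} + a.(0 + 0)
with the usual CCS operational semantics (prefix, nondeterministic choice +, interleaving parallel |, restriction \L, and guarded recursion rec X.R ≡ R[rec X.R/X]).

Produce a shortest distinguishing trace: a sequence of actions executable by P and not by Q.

d

Reachable graph of P (3 states):
  u0 = (0 | 0 + 0 | 0)\{a,c,d} + d.a.(0 + 0) ⊢ --d--▸ u1
  u1 = a.(0 + 0) ⊢ --a--▸ u2
  u2 = 0 + 0 ⊢ (no moves)
Reachable graph of Q (2 states):
  v0 = (0 | 0 + 0 | 0)\{a,c,d} + a.(0 + 0) ⊢ --a--▸ v1
  v1 = 0 + 0 ⊢ (no moves)
Run σ = ⟨d⟩ on P: start {u0}
  after d @ step 1: {u1}
  P completes σ.
Run σ = ⟨d⟩ on Q: start {v0}
  after d @ step 1: no successor for Q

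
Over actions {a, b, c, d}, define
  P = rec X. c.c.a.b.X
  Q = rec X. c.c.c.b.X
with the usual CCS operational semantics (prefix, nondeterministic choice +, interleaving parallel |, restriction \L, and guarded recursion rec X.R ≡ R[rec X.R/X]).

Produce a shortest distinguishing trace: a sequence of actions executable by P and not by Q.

cca

Reachable graph of P (4 states):
  s0 = rec X. c.c.a.b.X has moves --c--▸ s1
  s1 = c.a.b.(rec X. c.c.a.b.X) has moves --c--▸ s2
  s2 = a.b.(rec X. c.c.a.b.X) has moves --a--▸ s3
  s3 = b.(rec X. c.c.a.b.X) has moves --b--▸ s0
Reachable graph of Q (4 states):
  t0 = rec X. c.c.c.b.X has moves --c--▸ t1
  t1 = c.c.b.(rec X. c.c.c.b.X) has moves --c--▸ t2
  t2 = c.b.(rec X. c.c.c.b.X) has moves --c--▸ t3
  t3 = b.(rec X. c.c.c.b.X) has moves --b--▸ t0
Executing cca from P (initial set {s0}):
  step 1 (c): {s1}
  step 2 (c): {s2}
  step 3 (a): {s3}
  — P admits the full trace.
Executing cca from Q (initial set {t0}):
  step 1 (c): {t1}
  step 2 (c): {t2}
  step 3 (a): no successor for Q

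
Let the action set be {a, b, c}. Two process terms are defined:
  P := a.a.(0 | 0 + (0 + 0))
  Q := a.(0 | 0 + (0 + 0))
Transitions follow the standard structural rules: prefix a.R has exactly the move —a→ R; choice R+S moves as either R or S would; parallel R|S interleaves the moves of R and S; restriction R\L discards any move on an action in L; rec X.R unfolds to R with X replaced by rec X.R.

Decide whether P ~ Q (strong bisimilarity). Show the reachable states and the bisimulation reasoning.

Reachable graph of P (3 states):
  p0 = a.a.(0 | 0 + (0 + 0)) | --a--▸ p1
  p1 = a.(0 | 0 + (0 + 0)) | --a--▸ p2
  p2 = 0 | 0 + (0 + 0) | (no moves)
Reachable graph of Q (2 states):
  q0 = a.(0 | 0 + (0 + 0)) | --a--▸ q1
  q1 = 0 | 0 + (0 + 0) | (no moves)
Partition-refinement fixed point:
  B0 = {p0}
  B1 = {p1, q0}
  B2 = {p2, q1}
p0 ∈ B0, q0 ∈ B1 → different blocks

NO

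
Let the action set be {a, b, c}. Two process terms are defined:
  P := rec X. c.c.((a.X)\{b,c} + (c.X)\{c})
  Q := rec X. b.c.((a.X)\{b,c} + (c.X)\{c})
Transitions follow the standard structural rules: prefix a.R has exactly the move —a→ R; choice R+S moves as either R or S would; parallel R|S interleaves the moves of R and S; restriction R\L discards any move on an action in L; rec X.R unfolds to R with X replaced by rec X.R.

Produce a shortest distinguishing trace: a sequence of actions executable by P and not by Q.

LTS(P): 4 reachable states
  u0 = rec X. c.c.((a.X)\{b,c} + (c.X)\{c}) has moves —c→ u1
  u1 = c.((a.(rec X. c.c.((a.X)\{b,c} + (c.X)\{c})))\{b,c} + (c.(rec X. c.c.((a.X)\{b,c} + (c.X)\{c})))\{c}) has moves —c→ u2
  u2 = (a.(rec X. c.c.((a.X)\{b,c} + (c.X)\{c})))\{b,c} + (c.(rec X. c.c.((a.X)\{b,c} + (c.X)\{c})))\{c} has moves —a→ u3
  u3 = (rec X. c.c.((a.X)\{b,c} + (c.X)\{c}))\{b,c} has moves ∅
LTS(Q): 4 reachable states
  v0 = rec X. b.c.((a.X)\{b,c} + (c.X)\{c}) has moves —b→ v1
  v1 = c.((a.(rec X. b.c.((a.X)\{b,c} + (c.X)\{c})))\{b,c} + (c.(rec X. b.c.((a.X)\{b,c} + (c.X)\{c})))\{c}) has moves —c→ v2
  v2 = (a.(rec X. b.c.((a.X)\{b,c} + (c.X)\{c})))\{b,c} + (c.(rec X. b.c.((a.X)\{b,c} + (c.X)\{c})))\{c} has moves —a→ v3
  v3 = (rec X. b.c.((a.X)\{b,c} + (c.X)\{c}))\{b,c} has moves ∅
Trace ⟨c⟩ through P, begin at {u0}:
  [1] c ⇒ {u1}
  P completes σ.
Trace ⟨c⟩ through Q, begin at {v0}:
  [1] c ⇒ ∅  — Q cannot continue

c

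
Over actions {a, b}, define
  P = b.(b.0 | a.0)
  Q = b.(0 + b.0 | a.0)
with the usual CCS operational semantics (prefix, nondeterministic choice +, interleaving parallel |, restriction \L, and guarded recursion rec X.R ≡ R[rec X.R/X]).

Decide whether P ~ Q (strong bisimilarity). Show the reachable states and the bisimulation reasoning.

P's transition system — 5 states:
  m0 = b.(b.0 | a.0) | =b=> m1
  m1 = b.0 | a.0 | =a=> m2, =b=> m3
  m2 = b.0 | 0 | =b=> m4
  m3 = 0 | a.0 | =a=> m4
  m4 = 0 | 0 | stopped
Q's transition system — 5 states:
  n0 = b.(0 + b.0 | a.0) | =b=> n1
  n1 = 0 + b.0 | a.0 | =a=> n2, =b=> n3
  n2 = b.0 | 0 | =b=> n4
  n3 = 0 | a.0 | =a=> n4
  n4 = 0 | 0 | stopped
Bisimilarity quotient blocks:
  B0 = {m0, n0}
  B1 = {m1, n1}
  B2 = {m3, n3}
  B3 = {m4, n4}
  B4 = {m2, n2}
m0 ∈ B0, n0 ∈ B0 → same block

bisimilar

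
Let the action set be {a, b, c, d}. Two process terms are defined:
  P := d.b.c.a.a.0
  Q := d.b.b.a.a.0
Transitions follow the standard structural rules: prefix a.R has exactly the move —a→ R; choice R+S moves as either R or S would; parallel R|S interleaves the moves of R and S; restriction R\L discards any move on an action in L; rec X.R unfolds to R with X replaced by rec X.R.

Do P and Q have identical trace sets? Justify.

traces(P) ≠ traces(Q) — witness ⟨dbc⟩

P's transition system — 6 states:
  s0 = d.b.c.a.a.0 | -d-> s1
  s1 = b.c.a.a.0 | -b-> s2
  s2 = c.a.a.0 | -c-> s3
  s3 = a.a.0 | -a-> s4
  s4 = a.0 | -a-> s5
  s5 = 0 | ∅
Q's transition system — 6 states:
  t0 = d.b.b.a.a.0 | -d-> t1
  t1 = b.b.a.a.0 | -b-> t2
  t2 = b.a.a.0 | -b-> t3
  t3 = a.a.0 | -a-> t4
  t4 = a.0 | -a-> t5
  t5 = 0 | ∅
Run σ = ⟨dbc⟩ on P: start {s0}
  [1] d ⇒ {s1}
  [2] b ⇒ {s2}
  [3] c ⇒ {s3}
  — P admits the full trace.
Run σ = ⟨dbc⟩ on Q: start {t0}
  [1] d ⇒ {t1}
  [2] b ⇒ {t2}
  [3] c ⇒ ∅  — Q cannot continue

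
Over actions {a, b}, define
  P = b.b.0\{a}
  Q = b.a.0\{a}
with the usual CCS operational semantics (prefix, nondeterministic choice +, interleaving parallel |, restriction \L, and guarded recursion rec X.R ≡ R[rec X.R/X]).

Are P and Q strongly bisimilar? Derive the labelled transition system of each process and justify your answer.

LTS(P): 3 reachable states
  p0 = b.b.0\{a} | --b--▸ p1
  p1 = b.0\{a} | --b--▸ p2
  p2 = 0\{a} | (no moves)
LTS(Q): 3 reachable states
  q0 = b.a.0\{a} | --b--▸ q1
  q1 = a.0\{a} | --a--▸ q2
  q2 = 0\{a} | (no moves)
Bisimilarity quotient blocks:
  B0 = {p0}
  B1 = {p1}
  B2 = {p2, q2}
  B3 = {q0}
  B4 = {q1}
p0 ∈ B0, q0 ∈ B3 → different blocks

not bisimilar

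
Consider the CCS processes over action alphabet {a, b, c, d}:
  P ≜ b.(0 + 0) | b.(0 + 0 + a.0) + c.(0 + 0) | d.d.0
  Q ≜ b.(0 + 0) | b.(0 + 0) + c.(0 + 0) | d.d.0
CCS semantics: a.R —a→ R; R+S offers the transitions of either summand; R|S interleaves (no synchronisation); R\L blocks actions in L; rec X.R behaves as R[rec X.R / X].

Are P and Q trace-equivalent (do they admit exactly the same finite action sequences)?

trace-distinct — witness ⟨ba⟩

Reachable graph of P (10 states):
  s0 = b.(0 + 0) | b.(0 + 0 + a.0) + c.(0 + 0) | d.d.0 ⊢ --b--▸ s1, --b--▸ s2, --c--▸ s3, --d--▸ s4
  s1 = (0 + 0) | b.(0 + 0 + a.0) ⊢ --b--▸ s5
  s2 = b.(0 + 0) | (0 + 0 + a.0) ⊢ --a--▸ s6, --b--▸ s5
  s3 = (0 + 0) | d.d.0 ⊢ --d--▸ s7
  s4 = c.(0 + 0) | d.0 ⊢ --c--▸ s7, --d--▸ s8
  s5 = (0 + 0) | (0 + 0 + a.0) ⊢ --a--▸ s9
  s6 = b.(0 + 0) | 0 ⊢ --b--▸ s9
  s7 = (0 + 0) | d.0 ⊢ --d--▸ s9
  s8 = c.(0 + 0) | 0 ⊢ --c--▸ s9
  s9 = (0 + 0) | 0 ⊢ (no moves)
Reachable graph of Q (9 states):
  t0 = b.(0 + 0) | b.(0 + 0) + c.(0 + 0) | d.d.0 ⊢ --b--▸ t1, --b--▸ t2, --c--▸ t3, --d--▸ t4
  t1 = (0 + 0) | b.(0 + 0) ⊢ --b--▸ t5
  t2 = b.(0 + 0) | (0 + 0) ⊢ --b--▸ t5
  t3 = (0 + 0) | d.d.0 ⊢ --d--▸ t6
  t4 = c.(0 + 0) | d.0 ⊢ --c--▸ t6, --d--▸ t7
  t5 = (0 + 0) | (0 + 0) ⊢ (no moves)
  t6 = (0 + 0) | d.0 ⊢ --d--▸ t8
  t7 = c.(0 + 0) | 0 ⊢ --c--▸ t8
  t8 = (0 + 0) | 0 ⊢ (no moves)
Run σ = ⟨ba⟩ on P: start {s0}
  step 1 (b): {s1, s2}
  step 2 (a): {s6}
  ✓ P
Run σ = ⟨ba⟩ on Q: start {t0}
  step 1 (b): {t1, t2}
  step 2 (a): ∅  — Q cannot continue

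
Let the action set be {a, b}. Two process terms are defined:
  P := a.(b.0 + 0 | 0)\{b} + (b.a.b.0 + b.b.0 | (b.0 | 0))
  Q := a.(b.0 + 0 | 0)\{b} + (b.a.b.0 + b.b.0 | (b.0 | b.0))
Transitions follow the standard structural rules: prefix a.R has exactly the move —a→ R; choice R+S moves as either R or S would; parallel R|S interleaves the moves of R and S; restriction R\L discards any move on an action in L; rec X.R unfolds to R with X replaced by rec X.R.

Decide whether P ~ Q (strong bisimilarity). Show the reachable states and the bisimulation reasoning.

LTS(P): 10 reachable states
  u0 = a.(b.0 + 0 | 0)\{b} + (b.a.b.0 + b.b.0 | (b.0 | 0)) → ··a··> u1, ··b··> u2, ··b··> u3, ··b··> u4
  u1 = (b.0 + 0 | 0)\{b} → ∅
  u2 = a.b.0 → ··a··> u5
  u3 = b.0 | (b.0 | 0) → ··b··> u6, ··b··> u7
  u4 = b.b.0 | (0 | 0) → ··b··> u7
  u5 = b.0 → ··b··> u8
  u6 = 0 | (b.0 | 0) → ··b··> u9
  u7 = b.0 | (0 | 0) → ··b··> u9
  u8 = 0 → ∅
  u9 = 0 | (0 | 0) → ∅
LTS(Q): 16 reachable states
  v0 = a.(b.0 + 0 | 0)\{b} + (b.a.b.0 + b.b.0 | (b.0 | b.0)) → ··a··> v1, ··b··> v2, ··b··> v3, ··b··> v4, ··b··> v5
  v1 = (b.0 + 0 | 0)\{b} → ∅
  v2 = a.b.0 → ··a··> v6
  v3 = b.0 | (b.0 | b.0) → ··b··> v7, ··b··> v8, ··b··> v9
  v4 = b.b.0 | (0 | b.0) → ··b··> v10, ··b··> v8
  v5 = b.b.0 | (b.0 | 0) → ··b··> v10, ··b··> v9
  v6 = b.0 → ··b··> v11
  v7 = 0 | (b.0 | b.0) → ··b··> v12, ··b··> v13
  v8 = b.0 | (0 | b.0) → ··b··> v12, ··b··> v14
  v9 = b.0 | (b.0 | 0) → ··b··> v13, ··b··> v14
  v10 = b.b.0 | (0 | 0) → ··b··> v14
  v11 = 0 → ∅
  v12 = 0 | (0 | b.0) → ··b··> v15
  v13 = 0 | (b.0 | 0) → ··b··> v15
  v14 = b.0 | (0 | 0) → ··b··> v15
  v15 = 0 | (0 | 0) → ∅
Coarsest stable partition (strong bisimilarity classes):
  B0 = {u0}
  B1 = {u3, u4, v10, v7, v8, v9}
  B2 = {u5, u6, u7, v12, v13, v14, v6}
  B3 = {u1, u8, u9, v1, v11, v15}
  B4 = {u2, v2}
  B5 = {v0}
  B6 = {v3, v4, v5}
u0 ∈ B0, v0 ∈ B5 → different blocks

NO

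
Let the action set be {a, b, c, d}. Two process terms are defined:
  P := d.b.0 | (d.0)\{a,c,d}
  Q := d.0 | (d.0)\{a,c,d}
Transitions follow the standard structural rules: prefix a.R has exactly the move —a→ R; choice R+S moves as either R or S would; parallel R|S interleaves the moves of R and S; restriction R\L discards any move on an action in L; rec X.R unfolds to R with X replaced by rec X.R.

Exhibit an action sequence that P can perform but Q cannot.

Reachable graph of P (3 states):
  p0 = d.b.0 | (d.0)\{a,c,d} | --d--▸ p1
  p1 = b.0 | (d.0)\{a,c,d} | --b--▸ p2
  p2 = 0 | (d.0)\{a,c,d} | ·
Reachable graph of Q (2 states):
  q0 = d.0 | (d.0)\{a,c,d} | --d--▸ q1
  q1 = 0 | (d.0)\{a,c,d} | ·
Run σ = ⟨db⟩ on P: start {p0}
  step 1 (d): {p1}
  step 2 (b): {p2}
  P completes σ.
Run σ = ⟨db⟩ on Q: start {q0}
  step 1 (d): {q1}
  step 2 (b): ∅ (Q stuck)

db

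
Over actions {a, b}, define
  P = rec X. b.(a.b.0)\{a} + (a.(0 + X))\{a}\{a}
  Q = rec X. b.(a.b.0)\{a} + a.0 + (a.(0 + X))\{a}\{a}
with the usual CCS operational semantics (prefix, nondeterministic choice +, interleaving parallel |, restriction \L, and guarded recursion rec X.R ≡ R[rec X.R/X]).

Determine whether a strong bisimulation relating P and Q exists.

LTS(P): 2 reachable states
  s0 = rec X. b.(a.b.0)\{a} + (a.(0 + X))\{a}\{a} → -b-> s1
  s1 = (a.b.0)\{a} → deadlocked
LTS(Q): 3 reachable states
  t0 = rec X. b.(a.b.0)\{a} + a.0 + (a.(0 + X))\{a}\{a} → -a-> t1, -b-> t2
  t1 = 0 → deadlocked
  t2 = (a.b.0)\{a} → deadlocked
Partition-refinement fixed point:
  B0 = {s0}
  B1 = {s1, t1, t2}
  B2 = {t0}
s0 ∈ B0, t0 ∈ B2 → different blocks

P ≁ Q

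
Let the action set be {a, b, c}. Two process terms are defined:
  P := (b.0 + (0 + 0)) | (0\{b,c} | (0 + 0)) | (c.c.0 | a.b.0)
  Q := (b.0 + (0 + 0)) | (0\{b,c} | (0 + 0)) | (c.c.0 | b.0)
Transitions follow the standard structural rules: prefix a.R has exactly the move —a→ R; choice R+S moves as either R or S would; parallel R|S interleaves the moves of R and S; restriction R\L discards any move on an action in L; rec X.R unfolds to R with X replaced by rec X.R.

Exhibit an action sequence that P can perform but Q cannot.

LTS(P): 18 reachable states
  s0 = (b.0 + (0 + 0)) | (0\{b,c} | (0 + 0)) | (c.c.0 | a.b.0) → =a=> s1, =b=> s2, =c=> s3
  s1 = (b.0 + (0 + 0)) | (0\{b,c} | (0 + 0)) | (c.c.0 | b.0) → =b=> s4, =b=> s5, =c=> s6
  s2 = 0 | (0\{b,c} | (0 + 0)) | (c.c.0 | a.b.0) → =a=> s5, =c=> s7
  s3 = (b.0 + (0 + 0)) | (0\{b,c} | (0 + 0)) | (c.0 | a.b.0) → =a=> s6, =b=> s7, =c=> s8
  s4 = (b.0 + (0 + 0)) | (0\{b,c} | (0 + 0)) | (c.c.0 | 0) → =b=> s9, =c=> s10
  s5 = 0 | (0\{b,c} | (0 + 0)) | (c.c.0 | b.0) → =b=> s9, =c=> s11
  s6 = (b.0 + (0 + 0)) | (0\{b,c} | (0 + 0)) | (c.0 | b.0) → =b=> s10, =b=> s11, =c=> s12
  s7 = 0 | (0\{b,c} | (0 + 0)) | (c.0 | a.b.0) → =a=> s11, =c=> s13
  s8 = (b.0 + (0 + 0)) | (0\{b,c} | (0 + 0)) | (0 | a.b.0) → =a=> s12, =b=> s13
  s9 = 0 | (0\{b,c} | (0 + 0)) | (c.c.0 | 0) → =c=> s14
  s10 = (b.0 + (0 + 0)) | (0\{b,c} | (0 + 0)) | (c.0 | 0) → =b=> s14, =c=> s15
  s11 = 0 | (0\{b,c} | (0 + 0)) | (c.0 | b.0) → =b=> s14, =c=> s16
  s12 = (b.0 + (0 + 0)) | (0\{b,c} | (0 + 0)) | (0 | b.0) → =b=> s15, =b=> s16
  s13 = 0 | (0\{b,c} | (0 + 0)) | (0 | a.b.0) → =a=> s16
  s14 = 0 | (0\{b,c} | (0 + 0)) | (c.0 | 0) → =c=> s17
  s15 = (b.0 + (0 + 0)) | (0\{b,c} | (0 + 0)) | (0 | 0) → =b=> s17
  s16 = 0 | (0\{b,c} | (0 + 0)) | (0 | b.0) → =b=> s17
  s17 = 0 | (0\{b,c} | (0 + 0)) | (0 | 0) → deadlocked
LTS(Q): 12 reachable states
  t0 = (b.0 + (0 + 0)) | (0\{b,c} | (0 + 0)) | (c.c.0 | b.0) → =b=> t1, =b=> t2, =c=> t3
  t1 = (b.0 + (0 + 0)) | (0\{b,c} | (0 + 0)) | (c.c.0 | 0) → =b=> t4, =c=> t5
  t2 = 0 | (0\{b,c} | (0 + 0)) | (c.c.0 | b.0) → =b=> t4, =c=> t6
  t3 = (b.0 + (0 + 0)) | (0\{b,c} | (0 + 0)) | (c.0 | b.0) → =b=> t5, =b=> t6, =c=> t7
  t4 = 0 | (0\{b,c} | (0 + 0)) | (c.c.0 | 0) → =c=> t8
  t5 = (b.0 + (0 + 0)) | (0\{b,c} | (0 + 0)) | (c.0 | 0) → =b=> t8, =c=> t9
  t6 = 0 | (0\{b,c} | (0 + 0)) | (c.0 | b.0) → =b=> t8, =c=> t10
  t7 = (b.0 + (0 + 0)) | (0\{b,c} | (0 + 0)) | (0 | b.0) → =b=> t10, =b=> t9
  t8 = 0 | (0\{b,c} | (0 + 0)) | (c.0 | 0) → =c=> t11
  t9 = (b.0 + (0 + 0)) | (0\{b,c} | (0 + 0)) | (0 | 0) → =b=> t11
  t10 = 0 | (0\{b,c} | (0 + 0)) | (0 | b.0) → =b=> t11
  t11 = 0 | (0\{b,c} | (0 + 0)) | (0 | 0) → deadlocked
Trace ⟨a⟩ through P, begin at {s0}:
  step 1 (a): {s1}
  — P admits the full trace.
Trace ⟨a⟩ through Q, begin at {t0}:
  step 1 (a): no successor for Q

a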